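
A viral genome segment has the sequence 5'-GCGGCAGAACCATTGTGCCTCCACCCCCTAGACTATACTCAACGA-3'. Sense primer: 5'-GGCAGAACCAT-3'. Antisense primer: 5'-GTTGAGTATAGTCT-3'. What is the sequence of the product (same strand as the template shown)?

5'-GGCAGAACCATTGTGCCTCCACCCCCTAGACTATACTCAAC-3'

Scanning the template, GGCAGAACCAT occurs at positions 3–13; this primer anneals to the bottom strand there with its 3' end pointing downstream.
The reverse primer's reverse complement is AGACTATACTCAAC, which matches the template at positions 30–43.
The product is the template from position 3 through 43 (41 bp).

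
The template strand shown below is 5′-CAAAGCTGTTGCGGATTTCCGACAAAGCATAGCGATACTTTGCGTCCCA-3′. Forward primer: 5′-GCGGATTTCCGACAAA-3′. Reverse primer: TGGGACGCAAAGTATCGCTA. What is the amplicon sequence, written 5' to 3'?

Scanning the template, GCGGATTTCCGACAAA occurs at positions 11–26; this primer anneals to the bottom strand there with its 3' end pointing downstream.
Taking the reverse complement of TGGGACGCAAAGTATCGCTA gives TAGCGATACTTTGCGTCCCA, found at positions 30–49 on the template; the primer anneals here to the top strand with its 3' end pointing upstream.
The product is the template from position 11 through 49 (39 bp).

5'-GCGGATTTCCGACAAAGCATAGCGATACTTTGCGTCCCA-3'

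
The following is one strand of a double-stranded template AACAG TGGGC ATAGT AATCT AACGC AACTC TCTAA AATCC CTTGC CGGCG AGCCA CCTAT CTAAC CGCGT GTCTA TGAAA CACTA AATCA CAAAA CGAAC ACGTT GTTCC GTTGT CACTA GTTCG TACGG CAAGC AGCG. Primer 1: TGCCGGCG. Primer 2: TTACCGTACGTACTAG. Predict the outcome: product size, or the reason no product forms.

Primer 2 (TTACCGTACGTACTAG) does not match the top strand, and its reverse complement CTAGTACGTACGGTAA does not match either.
With no annealing site for primer 2, no amplification occurs.

No product — primer 2 has no binding site in the template.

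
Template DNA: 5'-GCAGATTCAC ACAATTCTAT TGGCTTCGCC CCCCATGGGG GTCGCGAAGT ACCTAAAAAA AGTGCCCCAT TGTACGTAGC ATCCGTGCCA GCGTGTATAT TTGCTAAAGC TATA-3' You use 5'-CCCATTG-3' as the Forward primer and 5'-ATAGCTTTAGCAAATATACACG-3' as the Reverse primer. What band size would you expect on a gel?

The forward primer matches the template at positions 66–72.
Taking the reverse complement of ATAGCTTTAGCAAATATACACG gives CGTGTATATTTGCTAAAGCTAT, found at positions 92–113 on the template; the primer anneals here to the top strand with its 3' end pointing upstream.
Amplicon spans positions 66–113: 48 bp.

48 bp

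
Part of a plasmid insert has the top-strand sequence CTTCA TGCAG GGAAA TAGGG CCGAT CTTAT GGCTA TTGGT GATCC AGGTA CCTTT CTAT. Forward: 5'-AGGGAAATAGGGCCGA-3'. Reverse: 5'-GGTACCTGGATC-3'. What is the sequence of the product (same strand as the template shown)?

5'-AGGGAAATAGGGCCGATCTTATGGCTATTGGTGATCCAGGTACC-3'

Scanning the template, AGGGAAATAGGGCCGA occurs at positions 9–24; this primer anneals to the bottom strand there with its 3' end pointing downstream.
Reverse complement of the reverse primer: GATCCAGGTACC. This occurs on the top strand at positions 41–52.
The product is the template from position 9 through 52 (44 bp).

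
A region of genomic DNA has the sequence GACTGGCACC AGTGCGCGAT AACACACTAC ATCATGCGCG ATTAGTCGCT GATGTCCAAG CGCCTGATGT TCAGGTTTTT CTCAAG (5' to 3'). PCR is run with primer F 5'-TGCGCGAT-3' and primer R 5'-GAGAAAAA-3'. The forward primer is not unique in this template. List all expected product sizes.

71 bp, 49 bp

The forward primer TGCGCGAT matches the top strand at positions 13–20, 35–42.
The reverse primer's reverse complement is TTTTTCTC, matching at positions 76–83.
Each forward site pairs with the reverse site to give a product ending at position 83: sizes 71, 49 bp.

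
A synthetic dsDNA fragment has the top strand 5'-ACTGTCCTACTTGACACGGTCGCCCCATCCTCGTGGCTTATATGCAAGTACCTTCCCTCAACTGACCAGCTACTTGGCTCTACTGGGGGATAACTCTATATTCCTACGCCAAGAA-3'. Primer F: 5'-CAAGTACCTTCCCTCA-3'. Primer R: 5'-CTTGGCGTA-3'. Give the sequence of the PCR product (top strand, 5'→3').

5'-CAAGTACCTTCCCTCAACTGACCAGCTACTTGGCTCTACTGGGGGATAACTCTATATTCCTACGCCAAG-3'

Forward primer CAAGTACCTTCCCTCA is found on the top strand at positions 45–60.
Taking the reverse complement of CTTGGCGTA gives TACGCCAAG, found at positions 105–113 on the template; the primer anneals here to the top strand with its 3' end pointing upstream.
The product is the template from position 45 through 113 (69 bp).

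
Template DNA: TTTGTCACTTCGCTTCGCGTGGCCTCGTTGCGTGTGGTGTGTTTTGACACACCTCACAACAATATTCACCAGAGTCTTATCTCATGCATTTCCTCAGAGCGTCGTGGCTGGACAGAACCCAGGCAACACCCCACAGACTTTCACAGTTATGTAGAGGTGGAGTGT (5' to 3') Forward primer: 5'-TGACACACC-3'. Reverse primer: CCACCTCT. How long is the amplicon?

Scanning the template, TGACACACC occurs at positions 45–53; this primer anneals to the bottom strand there with its 3' end pointing downstream.
Reverse complement of the reverse primer: AGAGGTGG. This occurs on the top strand at positions 153–160.
Amplicon spans positions 45–160: 116 bp.

116 bp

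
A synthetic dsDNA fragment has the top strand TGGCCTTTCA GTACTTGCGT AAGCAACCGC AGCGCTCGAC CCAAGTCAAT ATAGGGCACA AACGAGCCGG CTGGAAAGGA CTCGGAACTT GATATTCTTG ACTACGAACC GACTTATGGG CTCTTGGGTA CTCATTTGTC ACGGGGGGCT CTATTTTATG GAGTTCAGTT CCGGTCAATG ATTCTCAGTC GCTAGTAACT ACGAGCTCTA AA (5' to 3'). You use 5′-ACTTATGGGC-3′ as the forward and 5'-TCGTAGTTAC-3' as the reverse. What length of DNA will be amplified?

93 bp

Scanning the template, ACTTATGGGC occurs at positions 112–121; this primer anneals to the bottom strand there with its 3' end pointing downstream.
Reverse complement of the reverse primer: GTAACTACGA. This occurs on the top strand at positions 195–204.
The product runs from position 112 to position 204, so its length is 204 − 112 + 1 = 93 bp.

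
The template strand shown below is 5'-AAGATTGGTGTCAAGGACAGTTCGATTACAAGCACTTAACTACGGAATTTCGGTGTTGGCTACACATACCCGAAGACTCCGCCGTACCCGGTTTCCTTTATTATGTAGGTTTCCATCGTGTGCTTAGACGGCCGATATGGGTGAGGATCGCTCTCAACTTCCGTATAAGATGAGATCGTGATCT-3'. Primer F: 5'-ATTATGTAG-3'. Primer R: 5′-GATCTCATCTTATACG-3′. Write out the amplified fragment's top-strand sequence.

Scanning the template, ATTATGTAG occurs at positions 100–108; this primer anneals to the bottom strand there with its 3' end pointing downstream.
Reverse complement of the reverse primer: CGTATAAGATGAGATC. This occurs on the top strand at positions 162–177.
The product is the template from position 100 through 177 (78 bp).

5'-ATTATGTAGGTTTCCATCGTGTGCTTAGACGGCCGATATGGGTGAGGATCGCTCTCAACTTCCGTATAAGATGAGATC-3'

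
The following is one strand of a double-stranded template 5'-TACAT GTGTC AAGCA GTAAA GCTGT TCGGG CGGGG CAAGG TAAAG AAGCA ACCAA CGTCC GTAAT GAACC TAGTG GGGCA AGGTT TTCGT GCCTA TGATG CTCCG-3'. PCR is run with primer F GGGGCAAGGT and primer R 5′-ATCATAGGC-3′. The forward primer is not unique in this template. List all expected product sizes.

The forward primer GGGGCAAGGT matches the top strand at positions 32–41, 75–84.
The reverse primer's reverse complement is GCCTATGAT, matching at positions 91–99.
Each forward site pairs with the reverse site to give a product ending at position 99: sizes 68, 25 bp.

68 bp, 25 bp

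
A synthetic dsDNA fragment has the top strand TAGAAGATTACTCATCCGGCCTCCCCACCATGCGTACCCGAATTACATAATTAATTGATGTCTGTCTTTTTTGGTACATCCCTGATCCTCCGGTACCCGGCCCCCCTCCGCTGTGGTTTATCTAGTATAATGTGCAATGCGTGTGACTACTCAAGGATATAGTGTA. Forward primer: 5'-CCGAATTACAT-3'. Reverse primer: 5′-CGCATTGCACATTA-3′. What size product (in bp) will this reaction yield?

104 bp

The forward primer matches the template at positions 38–48.
The reverse primer's reverse complement is TAATGTGCAATGCG, which matches the template at positions 128–141.
Product length = (reverse-primer end) − (forward-primer start) + 1 = 141 − 38 + 1 = 104 bp.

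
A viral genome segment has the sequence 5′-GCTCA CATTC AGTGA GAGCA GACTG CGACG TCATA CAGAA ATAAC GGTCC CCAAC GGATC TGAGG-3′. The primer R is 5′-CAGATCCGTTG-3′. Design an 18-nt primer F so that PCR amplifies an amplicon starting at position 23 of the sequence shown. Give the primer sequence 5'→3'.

5'-CTGCGACGTCATACAGAA-3'

The reverse primer's reverse complement CAACGGATCTG matches the template at positions 52–62; the product starts at position 23.
The forward primer is identical to the top strand over positions 23–40: CTGCGACGTCATACAGAA.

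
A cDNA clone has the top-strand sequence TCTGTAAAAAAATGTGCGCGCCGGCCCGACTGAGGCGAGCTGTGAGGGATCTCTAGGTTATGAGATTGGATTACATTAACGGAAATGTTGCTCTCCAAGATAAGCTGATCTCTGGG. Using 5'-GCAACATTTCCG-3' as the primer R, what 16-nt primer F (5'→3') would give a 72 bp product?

The reverse primer's reverse complement CGGAAATGTTGC matches the template at positions 80–91, so the product ends at position 91.
A 72 bp product then starts at position 91 − 72 + 1 = 20.
The forward primer is identical to the top strand there: GCCGGCCCGACTGAGG.

5'-GCCGGCCCGACTGAGG-3'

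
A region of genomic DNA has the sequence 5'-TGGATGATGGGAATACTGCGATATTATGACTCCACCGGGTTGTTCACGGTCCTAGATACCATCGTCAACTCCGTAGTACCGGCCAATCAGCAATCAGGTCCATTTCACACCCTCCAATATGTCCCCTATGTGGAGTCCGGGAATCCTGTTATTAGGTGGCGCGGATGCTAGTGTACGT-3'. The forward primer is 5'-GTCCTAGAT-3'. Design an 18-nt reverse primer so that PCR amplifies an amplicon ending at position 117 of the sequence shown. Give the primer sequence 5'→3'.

5'-TTGGAGGGTGTGAAATGG-3'

The forward primer binds at positions 49–57; the product's 3' end on the top strand is position 117.
The reverse primer anneals to the top strand over positions 100–117, i.e. to CCATTTCACACCCTCCAA.
Its sequence written 5'→3' is the reverse complement: TTGGAGGGTGTGAAATGG.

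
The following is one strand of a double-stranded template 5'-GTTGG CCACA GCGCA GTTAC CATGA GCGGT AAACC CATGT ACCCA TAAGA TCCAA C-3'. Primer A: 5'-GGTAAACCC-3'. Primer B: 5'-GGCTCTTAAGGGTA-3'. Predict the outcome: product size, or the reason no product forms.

No product — primer B has no binding site in the template.

Primer B (GGCTCTTAAGGGTA) does not match the top strand, and its reverse complement TACCCTTAAGAGCC does not match either.
With no annealing site for primer B, no amplification occurs.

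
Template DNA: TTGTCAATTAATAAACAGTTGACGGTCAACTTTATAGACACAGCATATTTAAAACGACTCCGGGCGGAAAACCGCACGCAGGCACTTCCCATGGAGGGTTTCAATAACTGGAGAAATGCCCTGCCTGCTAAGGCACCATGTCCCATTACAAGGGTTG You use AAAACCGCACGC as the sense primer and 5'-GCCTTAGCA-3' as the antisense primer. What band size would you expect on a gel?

67 bp

Forward primer AAAACCGCACGC is found on the top strand at positions 68–79.
The reverse primer's reverse complement is TGCTAAGGC, which matches the template at positions 126–134.
The product runs from position 68 to position 134, so its length is 134 − 68 + 1 = 67 bp.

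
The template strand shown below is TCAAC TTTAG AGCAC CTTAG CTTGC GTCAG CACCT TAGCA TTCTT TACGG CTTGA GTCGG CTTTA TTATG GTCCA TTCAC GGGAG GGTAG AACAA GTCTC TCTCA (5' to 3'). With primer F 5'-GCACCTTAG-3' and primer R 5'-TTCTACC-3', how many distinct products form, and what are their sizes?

The forward primer GCACCTTAG matches the top strand at positions 12–20, 30–38.
The reverse primer's reverse complement is GGTAGAA, matching at positions 86–92.
Each forward site pairs with the reverse site to give a product ending at position 92: sizes 81, 63 bp.

Two products: 81 bp, 63 bp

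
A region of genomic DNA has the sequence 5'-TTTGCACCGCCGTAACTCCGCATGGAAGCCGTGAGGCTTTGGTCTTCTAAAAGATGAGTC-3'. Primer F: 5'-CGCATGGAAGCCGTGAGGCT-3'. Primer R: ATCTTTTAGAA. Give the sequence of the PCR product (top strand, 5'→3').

5'-CGCATGGAAGCCGTGAGGCTTTGGTCTTCTAAAAGAT-3'

The forward primer matches the template at positions 19–38.
The reverse primer's reverse complement is TTCTAAAAGAT, which matches the template at positions 45–55.
The product is the template from position 19 through 55 (37 bp).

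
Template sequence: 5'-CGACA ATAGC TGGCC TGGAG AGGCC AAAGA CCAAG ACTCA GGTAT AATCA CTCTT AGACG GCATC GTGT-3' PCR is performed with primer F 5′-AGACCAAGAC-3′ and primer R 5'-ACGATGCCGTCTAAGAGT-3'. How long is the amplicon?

40 bp

Scanning the template, AGACCAAGAC occurs at positions 28–37; this primer anneals to the bottom strand there with its 3' end pointing downstream.
The reverse primer's reverse complement is ACTCTTAGACGGCATCGT, which matches the template at positions 50–67.
Product length = (reverse-primer end) − (forward-primer start) + 1 = 67 − 28 + 1 = 40 bp.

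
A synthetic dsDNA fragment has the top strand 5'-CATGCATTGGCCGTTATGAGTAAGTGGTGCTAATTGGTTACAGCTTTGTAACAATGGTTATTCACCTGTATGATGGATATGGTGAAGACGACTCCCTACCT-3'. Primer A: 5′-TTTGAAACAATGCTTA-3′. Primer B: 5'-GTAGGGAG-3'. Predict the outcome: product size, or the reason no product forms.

No product — primer A has no binding site in the template.

Primer A (TTTGAAACAATGCTTA) does not match the top strand, and its reverse complement TAAGCATTGTTTCAAA does not match either.
With no annealing site for primer A, no amplification occurs.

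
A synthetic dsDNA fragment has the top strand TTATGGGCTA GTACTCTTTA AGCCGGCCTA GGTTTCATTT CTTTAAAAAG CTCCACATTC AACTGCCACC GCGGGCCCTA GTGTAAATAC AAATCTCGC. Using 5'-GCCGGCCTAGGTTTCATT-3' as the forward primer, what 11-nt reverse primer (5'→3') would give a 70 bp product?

5'-TGTATTTACAC-3'

The forward primer binds at positions 22–39, so a 70 bp product ends at position 22 + 70 − 1 = 91.
The reverse primer anneals to the top strand over positions 81–91, i.e. to GTGTAAATACA.
Its sequence written 5'→3' is the reverse complement: TGTATTTACAC.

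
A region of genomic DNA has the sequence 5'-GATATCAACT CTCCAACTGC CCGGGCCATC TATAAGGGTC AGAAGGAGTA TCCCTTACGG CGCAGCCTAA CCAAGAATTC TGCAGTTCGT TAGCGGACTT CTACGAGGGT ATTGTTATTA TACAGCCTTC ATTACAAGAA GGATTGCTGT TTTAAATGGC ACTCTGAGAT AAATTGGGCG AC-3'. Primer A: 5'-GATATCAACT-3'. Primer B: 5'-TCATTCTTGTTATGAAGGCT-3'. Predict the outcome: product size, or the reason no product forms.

Primer B (TCATTCTTGTTATGAAGGCT) does not match the top strand, and its reverse complement AGCCTTCATAACAAGAATGA does not match either.
With no annealing site for primer B, no amplification occurs.

No product — primer B has no binding site in the template.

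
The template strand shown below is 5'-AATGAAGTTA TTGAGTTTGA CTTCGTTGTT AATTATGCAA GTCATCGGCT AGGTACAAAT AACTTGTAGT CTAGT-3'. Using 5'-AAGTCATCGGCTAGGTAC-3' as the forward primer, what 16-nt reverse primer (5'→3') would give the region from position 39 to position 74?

The product's 3' end on the top strand is position 74.
The reverse primer anneals to the top strand over positions 59–74, i.e. to ATAACTTGTAGTCTAG.
Its sequence written 5'→3' is the reverse complement: CTAGACTACAAGTTAT.

5'-CTAGACTACAAGTTAT-3'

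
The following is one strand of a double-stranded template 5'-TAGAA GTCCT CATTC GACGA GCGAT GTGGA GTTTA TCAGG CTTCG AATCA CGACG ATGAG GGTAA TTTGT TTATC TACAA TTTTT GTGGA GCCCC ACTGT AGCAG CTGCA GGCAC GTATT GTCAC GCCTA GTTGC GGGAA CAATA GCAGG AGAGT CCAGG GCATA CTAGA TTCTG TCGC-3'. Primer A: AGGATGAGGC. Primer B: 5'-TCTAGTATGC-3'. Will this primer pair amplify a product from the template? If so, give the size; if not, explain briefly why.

Primer A (AGGATGAGGC) does not match the top strand, and its reverse complement GCCTCATCCT does not match either.
With no annealing site for primer A, no amplification occurs.

No product — primer A has no binding site in the template.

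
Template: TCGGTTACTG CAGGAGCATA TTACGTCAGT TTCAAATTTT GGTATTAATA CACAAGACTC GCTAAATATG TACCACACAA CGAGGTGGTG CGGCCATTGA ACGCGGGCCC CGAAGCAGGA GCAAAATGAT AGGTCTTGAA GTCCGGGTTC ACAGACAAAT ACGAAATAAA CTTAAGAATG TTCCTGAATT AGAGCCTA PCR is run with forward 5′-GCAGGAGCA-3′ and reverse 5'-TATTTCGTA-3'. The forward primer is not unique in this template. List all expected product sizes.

159 bp, 54 bp

The forward primer GCAGGAGCA matches the top strand at positions 10–18, 115–123.
The reverse primer's reverse complement is TACGAAATA, matching at positions 160–168.
Each forward site pairs with the reverse site to give a product ending at position 168: sizes 159, 54 bp.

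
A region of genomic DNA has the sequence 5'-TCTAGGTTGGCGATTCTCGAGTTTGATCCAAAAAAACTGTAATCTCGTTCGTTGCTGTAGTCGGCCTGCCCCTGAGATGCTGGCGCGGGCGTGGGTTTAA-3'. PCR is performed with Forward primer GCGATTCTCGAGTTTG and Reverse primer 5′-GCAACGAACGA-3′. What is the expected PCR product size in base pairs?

Forward primer GCGATTCTCGAGTTTG is found on the top strand at positions 10–25.
Taking the reverse complement of GCAACGAACGA gives TCGTTCGTTGC, found at positions 45–55 on the template; the primer anneals here to the top strand with its 3' end pointing upstream.
Product length = (reverse-primer end) − (forward-primer start) + 1 = 55 − 10 + 1 = 46 bp.

46 bp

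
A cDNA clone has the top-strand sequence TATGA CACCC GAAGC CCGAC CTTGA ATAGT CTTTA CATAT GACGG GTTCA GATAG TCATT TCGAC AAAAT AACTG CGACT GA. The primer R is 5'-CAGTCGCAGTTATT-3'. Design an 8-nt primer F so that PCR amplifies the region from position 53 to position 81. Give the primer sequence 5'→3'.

The reverse primer's reverse complement AATAACTGCGACTG matches the template at positions 68–81; the product starts at position 53.
The forward primer is identical to the top strand over positions 53–60: TAGTCATT.

5'-TAGTCATT-3'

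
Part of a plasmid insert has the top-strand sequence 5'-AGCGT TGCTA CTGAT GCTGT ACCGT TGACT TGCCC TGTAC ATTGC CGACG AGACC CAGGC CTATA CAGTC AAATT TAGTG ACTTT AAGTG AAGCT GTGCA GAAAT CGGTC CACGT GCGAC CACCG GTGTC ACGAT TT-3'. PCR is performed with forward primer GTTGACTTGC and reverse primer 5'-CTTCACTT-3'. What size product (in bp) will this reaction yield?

Scanning the template, GTTGACTTGC occurs at positions 24–33; this primer anneals to the bottom strand there with its 3' end pointing downstream.
Taking the reverse complement of CTTCACTT gives AAGTGAAG, found at positions 86–93 on the template; the primer anneals here to the top strand with its 3' end pointing upstream.
The product runs from position 24 to position 93, so its length is 93 − 24 + 1 = 70 bp.

70 bp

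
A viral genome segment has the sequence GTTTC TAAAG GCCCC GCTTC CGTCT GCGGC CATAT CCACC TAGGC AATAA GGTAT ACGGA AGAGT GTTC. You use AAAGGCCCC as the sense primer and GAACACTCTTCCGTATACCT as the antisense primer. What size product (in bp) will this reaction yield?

63 bp

Scanning the template, AAAGGCCCC occurs at positions 7–15; this primer anneals to the bottom strand there with its 3' end pointing downstream.
Reverse complement of the reverse primer: AGGTATACGGAAGAGTGTTC. This occurs on the top strand at positions 50–69.
Amplicon spans positions 7–69: 63 bp.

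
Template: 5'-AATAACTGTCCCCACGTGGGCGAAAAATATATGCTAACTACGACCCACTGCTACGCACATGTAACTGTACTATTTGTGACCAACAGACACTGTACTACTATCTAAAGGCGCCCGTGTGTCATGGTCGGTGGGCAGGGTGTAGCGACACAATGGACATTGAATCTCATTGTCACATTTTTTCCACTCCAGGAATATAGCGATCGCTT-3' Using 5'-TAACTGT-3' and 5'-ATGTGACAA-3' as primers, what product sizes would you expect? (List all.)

The forward primer TAACTGT matches the top strand at positions 3–9, 62–68.
The reverse primer's reverse complement is TTGTCACAT, matching at positions 167–175.
Each forward site pairs with the reverse site to give a product ending at position 175: sizes 173, 114 bp.

173 bp, 114 bp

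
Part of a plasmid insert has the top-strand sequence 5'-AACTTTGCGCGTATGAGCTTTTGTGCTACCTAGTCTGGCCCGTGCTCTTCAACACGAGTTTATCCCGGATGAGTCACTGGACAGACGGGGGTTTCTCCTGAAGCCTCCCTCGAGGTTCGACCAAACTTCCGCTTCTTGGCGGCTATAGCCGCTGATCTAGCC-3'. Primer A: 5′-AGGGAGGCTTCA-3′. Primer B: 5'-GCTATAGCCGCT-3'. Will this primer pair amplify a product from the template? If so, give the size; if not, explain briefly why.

No product — the primers' 3' ends point away from each other.

Primer A (AGGGAGGCTTCA) has reverse complement TGAAGCCTCCCT, which matches the top strand at positions 99–110; primer A anneals to the top strand there with its 3' end pointing upstream toward position 99.
Primer B (GCTATAGCCGCT) matches the top strand directly at positions 142–153; it anneals to the bottom strand with its 3' end pointing downstream toward position 153.
The 3' ends diverge (primer A extends toward position 1, primer B toward position 162), so the primers never converge on a shared product.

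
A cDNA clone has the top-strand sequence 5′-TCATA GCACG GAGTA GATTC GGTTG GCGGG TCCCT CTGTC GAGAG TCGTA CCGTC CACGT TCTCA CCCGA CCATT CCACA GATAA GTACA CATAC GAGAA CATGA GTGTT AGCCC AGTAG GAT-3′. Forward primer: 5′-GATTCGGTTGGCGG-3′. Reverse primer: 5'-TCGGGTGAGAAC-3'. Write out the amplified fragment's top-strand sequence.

5'-GATTCGGTTGGCGGGTCCCTCTGTCGAGAGTCGTACCGTCCACGTTCTCACCCGA-3'

The forward primer matches the template at positions 16–29.
Taking the reverse complement of TCGGGTGAGAAC gives GTTCTCACCCGA, found at positions 59–70 on the template; the primer anneals here to the top strand with its 3' end pointing upstream.
The product is the template from position 16 through 70 (55 bp).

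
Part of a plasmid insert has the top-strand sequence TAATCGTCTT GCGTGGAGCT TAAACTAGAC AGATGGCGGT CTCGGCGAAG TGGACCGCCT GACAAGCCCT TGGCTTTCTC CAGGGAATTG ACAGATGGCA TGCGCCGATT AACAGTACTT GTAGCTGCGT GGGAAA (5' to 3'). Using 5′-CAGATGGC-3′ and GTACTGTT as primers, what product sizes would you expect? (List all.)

89 bp, 27 bp

The forward primer CAGATGGC matches the top strand at positions 30–37, 92–99.
The reverse primer's reverse complement is AACAGTAC, matching at positions 111–118.
Each forward site pairs with the reverse site to give a product ending at position 118: sizes 89, 27 bp.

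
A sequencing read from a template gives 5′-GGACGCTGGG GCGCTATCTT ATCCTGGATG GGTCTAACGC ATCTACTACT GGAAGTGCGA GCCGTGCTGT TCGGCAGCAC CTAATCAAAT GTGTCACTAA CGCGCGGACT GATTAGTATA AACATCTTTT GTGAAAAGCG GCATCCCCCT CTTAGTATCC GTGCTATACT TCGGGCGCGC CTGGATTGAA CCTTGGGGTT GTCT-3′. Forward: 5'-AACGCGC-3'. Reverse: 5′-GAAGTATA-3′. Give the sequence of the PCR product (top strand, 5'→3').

The forward primer matches the template at positions 99–105.
Reverse complement of the reverse primer: TATACTTC. This occurs on the top strand at positions 165–172.
The product is the template from position 99 through 172 (74 bp).

5'-AACGCGCGGACTGATTAGTATAAACATCTTTTGTGAAAAGCGGCATCCCCCTCTTAGTATCCGTGCTATACTTC-3'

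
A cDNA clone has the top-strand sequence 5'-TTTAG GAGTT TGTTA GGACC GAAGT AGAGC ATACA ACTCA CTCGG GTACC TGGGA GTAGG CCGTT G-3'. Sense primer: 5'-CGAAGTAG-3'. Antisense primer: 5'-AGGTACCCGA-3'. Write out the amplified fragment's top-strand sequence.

5'-CGAAGTAGAGCATACAACTCACTCGGGTACCT-3'

Scanning the template, CGAAGTAG occurs at positions 20–27; this primer anneals to the bottom strand there with its 3' end pointing downstream.
Taking the reverse complement of AGGTACCCGA gives TCGGGTACCT, found at positions 42–51 on the template; the primer anneals here to the top strand with its 3' end pointing upstream.
The product is the template from position 20 through 51 (32 bp).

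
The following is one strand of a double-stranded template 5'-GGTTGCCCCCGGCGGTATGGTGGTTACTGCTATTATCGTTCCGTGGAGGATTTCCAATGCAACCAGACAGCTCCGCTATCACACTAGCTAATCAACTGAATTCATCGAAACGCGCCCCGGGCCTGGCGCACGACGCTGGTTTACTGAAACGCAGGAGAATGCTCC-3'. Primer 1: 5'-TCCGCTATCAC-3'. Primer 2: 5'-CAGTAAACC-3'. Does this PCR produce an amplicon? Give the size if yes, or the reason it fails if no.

Yes — a 75 bp product.

Primer 1 (TCCGCTATCAC) matches the top strand at positions 72–82; it acts as a forward primer.
Primer 2's reverse complement is GGTTTACTG, matching the top strand at positions 138–146; it acts as a reverse primer.
The 3' ends face each other across positions 72–146, giving a 75 bp product.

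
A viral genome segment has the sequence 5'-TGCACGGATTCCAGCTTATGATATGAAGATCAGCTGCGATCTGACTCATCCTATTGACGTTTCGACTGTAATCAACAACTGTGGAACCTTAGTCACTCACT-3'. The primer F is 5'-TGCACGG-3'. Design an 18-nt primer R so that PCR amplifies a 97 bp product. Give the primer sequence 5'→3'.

The forward primer binds at positions 1–7, so a 97 bp product ends at position 1 + 97 − 1 = 97.
The reverse primer anneals to the top strand over positions 80–97, i.e. to TGTGGAACCTTAGTCACT.
Its sequence written 5'→3' is the reverse complement: AGTGACTAAGGTTCCACA.

5'-AGTGACTAAGGTTCCACA-3'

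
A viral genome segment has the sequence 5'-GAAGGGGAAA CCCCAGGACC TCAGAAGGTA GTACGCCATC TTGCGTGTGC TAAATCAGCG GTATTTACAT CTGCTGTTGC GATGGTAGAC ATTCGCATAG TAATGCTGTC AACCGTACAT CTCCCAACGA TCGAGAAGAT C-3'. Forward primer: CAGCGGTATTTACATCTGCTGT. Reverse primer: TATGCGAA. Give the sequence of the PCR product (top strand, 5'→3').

Scanning the template, CAGCGGTATTTACATCTGCTGT occurs at positions 56–77; this primer anneals to the bottom strand there with its 3' end pointing downstream.
The reverse primer's reverse complement is TTCGCATA, which matches the template at positions 92–99.
The product is the template from position 56 through 99 (44 bp).

5'-CAGCGGTATTTACATCTGCTGTTGCGATGGTAGACATTCGCATA-3'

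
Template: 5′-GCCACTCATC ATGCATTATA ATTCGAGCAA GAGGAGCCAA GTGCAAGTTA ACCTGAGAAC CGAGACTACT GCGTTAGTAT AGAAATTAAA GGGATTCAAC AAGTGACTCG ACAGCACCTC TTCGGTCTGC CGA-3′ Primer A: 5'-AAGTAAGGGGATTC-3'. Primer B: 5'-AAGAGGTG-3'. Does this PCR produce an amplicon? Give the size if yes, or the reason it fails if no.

No product — primer A has no binding site in the template.

Primer A (AAGTAAGGGGATTC) does not match the top strand, and its reverse complement GAATCCCCTTACTT does not match either.
With no annealing site for primer A, no amplification occurs.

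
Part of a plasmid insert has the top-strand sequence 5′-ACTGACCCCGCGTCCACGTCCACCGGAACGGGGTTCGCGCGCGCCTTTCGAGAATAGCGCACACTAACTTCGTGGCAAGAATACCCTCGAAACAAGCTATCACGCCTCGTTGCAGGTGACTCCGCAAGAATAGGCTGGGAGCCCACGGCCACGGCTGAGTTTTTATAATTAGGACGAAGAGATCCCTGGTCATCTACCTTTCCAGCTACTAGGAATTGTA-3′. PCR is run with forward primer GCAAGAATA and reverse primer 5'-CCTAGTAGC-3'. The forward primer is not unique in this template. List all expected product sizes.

The forward primer GCAAGAATA matches the top strand at positions 75–83, 124–132.
The reverse primer's reverse complement is GCTACTAGG, matching at positions 205–213.
Each forward site pairs with the reverse site to give a product ending at position 213: sizes 139, 90 bp.

139 bp, 90 bp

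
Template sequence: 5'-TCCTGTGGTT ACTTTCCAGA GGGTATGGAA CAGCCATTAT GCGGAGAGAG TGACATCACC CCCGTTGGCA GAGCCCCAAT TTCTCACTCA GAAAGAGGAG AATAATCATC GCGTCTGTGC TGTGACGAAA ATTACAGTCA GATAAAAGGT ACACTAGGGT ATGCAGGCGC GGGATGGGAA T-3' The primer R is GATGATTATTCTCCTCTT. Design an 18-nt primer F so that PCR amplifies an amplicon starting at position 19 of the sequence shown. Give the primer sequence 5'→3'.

5'-GAGGGTATGGAACAGCCA-3'

The reverse primer's reverse complement AAGAGGAGAATAATCATC matches the template at positions 93–110; the product starts at position 19.
The forward primer is identical to the top strand over positions 19–36: GAGGGTATGGAACAGCCA.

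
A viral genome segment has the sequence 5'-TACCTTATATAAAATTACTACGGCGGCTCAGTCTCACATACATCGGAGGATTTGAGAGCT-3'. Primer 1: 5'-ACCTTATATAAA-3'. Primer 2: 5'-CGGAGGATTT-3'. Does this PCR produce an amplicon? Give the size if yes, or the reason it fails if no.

Primer 1 (ACCTTATATAAA) matches the top strand at positions 2–13 (3' end points downstream).
Primer 2 (CGGAGGATTT) also matches the top strand directly, at positions 44–53 — its reverse complement AAATCCTCCG is not present.
Both primers anneal to the bottom strand with 3' ends pointing the same way, so neither can prime synthesis back toward the other.

No product — both primers anneal to the same strand and extend in the same direction.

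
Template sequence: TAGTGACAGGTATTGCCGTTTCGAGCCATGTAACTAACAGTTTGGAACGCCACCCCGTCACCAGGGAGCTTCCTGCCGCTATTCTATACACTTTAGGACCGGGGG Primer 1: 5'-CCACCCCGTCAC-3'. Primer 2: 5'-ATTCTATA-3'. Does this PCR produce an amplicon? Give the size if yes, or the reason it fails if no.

Primer 1 (CCACCCCGTCAC) matches the top strand at positions 50–61 (3' end points downstream).
Primer 2 (ATTCTATA) also matches the top strand directly, at positions 81–88 — its reverse complement TATAGAAT is not present.
Both primers anneal to the bottom strand with 3' ends pointing the same way, so neither can prime synthesis back toward the other.

No product — both primers anneal to the same strand and extend in the same direction.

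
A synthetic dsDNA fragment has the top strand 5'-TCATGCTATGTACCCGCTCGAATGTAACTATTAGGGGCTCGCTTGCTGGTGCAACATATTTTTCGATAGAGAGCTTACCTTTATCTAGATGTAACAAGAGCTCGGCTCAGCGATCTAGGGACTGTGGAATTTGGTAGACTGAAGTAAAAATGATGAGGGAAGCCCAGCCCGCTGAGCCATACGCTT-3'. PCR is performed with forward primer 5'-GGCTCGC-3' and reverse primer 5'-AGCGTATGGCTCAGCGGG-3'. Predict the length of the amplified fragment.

150 bp

Forward primer GGCTCGC is found on the top strand at positions 36–42.
Taking the reverse complement of AGCGTATGGCTCAGCGGG gives CCCGCTGAGCCATACGCT, found at positions 168–185 on the template; the primer anneals here to the top strand with its 3' end pointing upstream.
Product length = (reverse-primer end) − (forward-primer start) + 1 = 185 − 36 + 1 = 150 bp.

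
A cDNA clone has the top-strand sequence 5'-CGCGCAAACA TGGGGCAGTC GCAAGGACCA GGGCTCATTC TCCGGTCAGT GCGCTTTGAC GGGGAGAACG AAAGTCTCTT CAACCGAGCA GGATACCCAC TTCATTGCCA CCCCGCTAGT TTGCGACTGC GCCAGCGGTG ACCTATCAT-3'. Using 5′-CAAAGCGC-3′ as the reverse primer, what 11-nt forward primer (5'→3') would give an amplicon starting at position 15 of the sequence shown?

5'-GCAGTCGCAAG-3'

The reverse primer's reverse complement GCGCTTTG matches the template at positions 51–58; the product starts at position 15.
The forward primer is identical to the top strand over positions 15–25: GCAGTCGCAAG.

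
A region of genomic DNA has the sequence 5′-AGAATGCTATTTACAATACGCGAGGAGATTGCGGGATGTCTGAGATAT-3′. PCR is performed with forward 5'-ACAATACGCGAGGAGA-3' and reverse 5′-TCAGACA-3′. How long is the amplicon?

The forward primer matches the template at positions 13–28.
The reverse primer's reverse complement is TGTCTGA, which matches the template at positions 37–43.
Product length = (reverse-primer end) − (forward-primer start) + 1 = 43 − 13 + 1 = 31 bp.

31 bp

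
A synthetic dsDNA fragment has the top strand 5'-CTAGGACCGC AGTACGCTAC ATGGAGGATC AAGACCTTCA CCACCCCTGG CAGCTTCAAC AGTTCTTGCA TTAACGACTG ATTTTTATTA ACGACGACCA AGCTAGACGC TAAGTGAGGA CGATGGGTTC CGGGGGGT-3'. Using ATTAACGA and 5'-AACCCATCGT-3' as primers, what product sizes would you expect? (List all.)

The forward primer ATTAACGA matches the top strand at positions 70–77, 87–94.
The reverse primer's reverse complement is ACGATGGGTT, matching at positions 120–129.
Each forward site pairs with the reverse site to give a product ending at position 129: sizes 60, 43 bp.

60 bp, 43 bp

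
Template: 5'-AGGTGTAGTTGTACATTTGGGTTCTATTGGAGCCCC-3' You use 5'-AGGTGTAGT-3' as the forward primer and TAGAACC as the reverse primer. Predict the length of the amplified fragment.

26 bp

Scanning the template, AGGTGTAGT occurs at positions 1–9; this primer anneals to the bottom strand there with its 3' end pointing downstream.
The reverse primer's reverse complement is GGTTCTA, which matches the template at positions 20–26.
Amplicon spans positions 1–26: 26 bp.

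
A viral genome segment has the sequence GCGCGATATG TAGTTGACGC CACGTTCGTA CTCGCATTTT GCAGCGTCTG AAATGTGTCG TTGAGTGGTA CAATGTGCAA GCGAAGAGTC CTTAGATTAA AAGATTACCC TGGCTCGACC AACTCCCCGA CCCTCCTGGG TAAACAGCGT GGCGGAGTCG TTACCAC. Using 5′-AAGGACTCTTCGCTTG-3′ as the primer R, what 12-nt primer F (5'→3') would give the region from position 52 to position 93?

5'-AATGTGTCGTTG-3'

The reverse primer's reverse complement CAAGCGAAGAGTCCTT matches the template at positions 78–93; the product starts at position 52.
The forward primer is identical to the top strand over positions 52–63: AATGTGTCGTTG.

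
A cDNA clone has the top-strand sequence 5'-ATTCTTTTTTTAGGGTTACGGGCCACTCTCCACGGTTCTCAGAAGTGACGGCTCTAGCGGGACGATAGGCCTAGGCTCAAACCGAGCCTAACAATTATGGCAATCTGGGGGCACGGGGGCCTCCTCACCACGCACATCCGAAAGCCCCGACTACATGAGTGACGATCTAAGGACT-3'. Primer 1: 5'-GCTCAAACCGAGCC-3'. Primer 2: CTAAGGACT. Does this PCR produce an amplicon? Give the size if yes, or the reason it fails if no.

Primer 1 (GCTCAAACCGAGCC) matches the top strand at positions 75–88 (3' end points downstream).
Primer 2 (CTAAGGACT) also matches the top strand directly, at positions 167–175 — its reverse complement AGTCCTTAG is not present.
Both primers anneal to the bottom strand with 3' ends pointing the same way, so neither can prime synthesis back toward the other.

No product — both primers anneal to the same strand and extend in the same direction.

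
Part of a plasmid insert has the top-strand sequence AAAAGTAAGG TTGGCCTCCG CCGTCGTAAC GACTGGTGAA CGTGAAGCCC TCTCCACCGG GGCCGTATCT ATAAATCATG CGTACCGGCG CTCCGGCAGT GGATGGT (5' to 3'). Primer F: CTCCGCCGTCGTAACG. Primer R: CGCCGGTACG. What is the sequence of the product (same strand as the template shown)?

Forward primer CTCCGCCGTCGTAACG is found on the top strand at positions 16–31.
Reverse complement of the reverse primer: CGTACCGGCG. This occurs on the top strand at positions 81–90.
The product is the template from position 16 through 90 (75 bp).

5'-CTCCGCCGTCGTAACGACTGGTGAACGTGAAGCCCTCTCCACCGGGGCCGTATCTATAAATCATGCGTACCGGCG-3'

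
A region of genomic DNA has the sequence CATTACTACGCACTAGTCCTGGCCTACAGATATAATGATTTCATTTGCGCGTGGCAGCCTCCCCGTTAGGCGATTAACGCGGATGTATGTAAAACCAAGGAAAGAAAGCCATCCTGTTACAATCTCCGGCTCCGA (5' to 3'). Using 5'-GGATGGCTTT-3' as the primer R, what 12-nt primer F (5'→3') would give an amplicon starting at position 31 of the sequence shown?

The reverse primer's reverse complement AAAGCCATCC matches the template at positions 105–114; the product starts at position 31.
The forward primer is identical to the top strand over positions 31–42: TATAATGATTTC.

5'-TATAATGATTTC-3'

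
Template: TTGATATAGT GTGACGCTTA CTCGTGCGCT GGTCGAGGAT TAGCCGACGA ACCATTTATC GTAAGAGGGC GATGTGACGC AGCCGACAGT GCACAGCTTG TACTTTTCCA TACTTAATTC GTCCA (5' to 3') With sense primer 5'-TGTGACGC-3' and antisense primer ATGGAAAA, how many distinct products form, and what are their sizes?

The forward primer TGTGACGC matches the top strand at positions 10–17, 73–80.
The reverse primer's reverse complement is TTTTCCAT, matching at positions 104–111.
Each forward site pairs with the reverse site to give a product ending at position 111: sizes 102, 39 bp.

Two products: 102 bp, 39 bp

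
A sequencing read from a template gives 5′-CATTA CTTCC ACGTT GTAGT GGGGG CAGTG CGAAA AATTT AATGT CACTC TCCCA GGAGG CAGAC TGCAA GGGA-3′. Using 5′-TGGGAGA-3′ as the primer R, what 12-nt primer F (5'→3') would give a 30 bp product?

The reverse primer's reverse complement TCTCCCA matches the template at positions 49–55, so the product ends at position 55.
A 30 bp product then starts at position 55 − 30 + 1 = 26.
The forward primer is identical to the top strand there: CAGTGCGAAAAA.

5'-CAGTGCGAAAAA-3'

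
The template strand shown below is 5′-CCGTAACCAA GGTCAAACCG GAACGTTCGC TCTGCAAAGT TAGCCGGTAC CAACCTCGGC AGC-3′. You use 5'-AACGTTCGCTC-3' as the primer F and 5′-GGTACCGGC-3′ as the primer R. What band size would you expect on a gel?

The forward primer matches the template at positions 22–32.
Taking the reverse complement of GGTACCGGC gives GCCGGTACC, found at positions 43–51 on the template; the primer anneals here to the top strand with its 3' end pointing upstream.
Product length = (reverse-primer end) − (forward-primer start) + 1 = 51 − 22 + 1 = 30 bp.

30 bp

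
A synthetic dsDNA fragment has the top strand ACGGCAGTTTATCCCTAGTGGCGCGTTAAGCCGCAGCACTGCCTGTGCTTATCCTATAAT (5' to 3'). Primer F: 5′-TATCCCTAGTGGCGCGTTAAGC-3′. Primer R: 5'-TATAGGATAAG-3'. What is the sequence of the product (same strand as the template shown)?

5'-TATCCCTAGTGGCGCGTTAAGCCGCAGCACTGCCTGTGCTTATCCTATA-3'

The forward primer matches the template at positions 10–31.
Taking the reverse complement of TATAGGATAAG gives CTTATCCTATA, found at positions 48–58 on the template; the primer anneals here to the top strand with its 3' end pointing upstream.
The product is the template from position 10 through 58 (49 bp).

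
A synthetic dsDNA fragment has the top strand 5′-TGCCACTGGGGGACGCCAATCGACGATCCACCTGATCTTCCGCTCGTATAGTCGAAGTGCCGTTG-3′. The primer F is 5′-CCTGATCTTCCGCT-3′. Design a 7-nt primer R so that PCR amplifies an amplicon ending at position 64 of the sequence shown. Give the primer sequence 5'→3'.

The forward primer binds at positions 31–44; the product's 3' end on the top strand is position 64.
The reverse primer anneals to the top strand over positions 58–64, i.e. to TGCCGTT.
Its sequence written 5'→3' is the reverse complement: AACGGCA.

5'-AACGGCA-3'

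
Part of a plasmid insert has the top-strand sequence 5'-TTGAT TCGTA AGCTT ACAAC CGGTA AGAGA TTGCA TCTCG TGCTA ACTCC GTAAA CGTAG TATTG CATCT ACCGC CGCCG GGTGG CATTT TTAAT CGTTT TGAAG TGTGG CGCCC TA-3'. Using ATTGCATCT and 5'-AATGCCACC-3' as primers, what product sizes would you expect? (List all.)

60 bp, 28 bp

The forward primer ATTGCATCT matches the top strand at positions 30–38, 62–70.
The reverse primer's reverse complement is GGTGGCATT, matching at positions 81–89.
Each forward site pairs with the reverse site to give a product ending at position 89: sizes 60, 28 bp.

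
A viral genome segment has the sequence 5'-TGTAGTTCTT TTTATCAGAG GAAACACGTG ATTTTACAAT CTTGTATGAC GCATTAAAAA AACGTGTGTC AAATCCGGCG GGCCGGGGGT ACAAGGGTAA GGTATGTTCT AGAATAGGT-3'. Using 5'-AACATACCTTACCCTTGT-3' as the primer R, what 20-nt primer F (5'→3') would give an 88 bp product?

5'-GAAACACGTGATTTTACAAT-3'

The reverse primer's reverse complement ACAAGGGTAAGGTATGTT matches the template at positions 91–108, so the product ends at position 108.
An 88 bp product then starts at position 108 − 88 + 1 = 21.
The forward primer is identical to the top strand there: GAAACACGTGATTTTACAAT.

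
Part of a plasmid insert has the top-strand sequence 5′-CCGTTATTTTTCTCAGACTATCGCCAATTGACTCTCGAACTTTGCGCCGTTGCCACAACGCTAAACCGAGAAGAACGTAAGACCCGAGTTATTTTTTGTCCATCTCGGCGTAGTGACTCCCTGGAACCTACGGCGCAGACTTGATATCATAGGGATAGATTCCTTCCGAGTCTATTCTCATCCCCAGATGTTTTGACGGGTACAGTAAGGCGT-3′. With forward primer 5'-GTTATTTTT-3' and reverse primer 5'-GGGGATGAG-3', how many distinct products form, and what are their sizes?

Two products: 183 bp, 98 bp

The forward primer GTTATTTTT matches the top strand at positions 3–11, 88–96.
The reverse primer's reverse complement is CTCATCCCC, matching at positions 177–185.
Each forward site pairs with the reverse site to give a product ending at position 185: sizes 183, 98 bp.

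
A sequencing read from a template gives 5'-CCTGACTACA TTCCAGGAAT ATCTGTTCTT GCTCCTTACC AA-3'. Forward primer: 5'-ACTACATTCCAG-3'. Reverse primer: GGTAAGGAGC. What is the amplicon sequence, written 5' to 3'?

5'-ACTACATTCCAGGAATATCTGTTCTTGCTCCTTACC-3'

Scanning the template, ACTACATTCCAG occurs at positions 5–16; this primer anneals to the bottom strand there with its 3' end pointing downstream.
The reverse primer's reverse complement is GCTCCTTACC, which matches the template at positions 31–40.
The product is the template from position 5 through 40 (36 bp).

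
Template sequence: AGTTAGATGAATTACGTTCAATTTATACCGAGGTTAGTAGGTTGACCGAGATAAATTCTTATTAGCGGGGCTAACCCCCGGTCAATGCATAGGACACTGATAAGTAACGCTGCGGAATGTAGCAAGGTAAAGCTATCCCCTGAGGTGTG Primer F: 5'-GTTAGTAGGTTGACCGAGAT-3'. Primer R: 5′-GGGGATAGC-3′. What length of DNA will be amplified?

108 bp

Forward primer GTTAGTAGGTTGACCGAGAT is found on the top strand at positions 33–52.
Reverse complement of the reverse primer: GCTATCCCC. This occurs on the top strand at positions 132–140.
Amplicon spans positions 33–140: 108 bp.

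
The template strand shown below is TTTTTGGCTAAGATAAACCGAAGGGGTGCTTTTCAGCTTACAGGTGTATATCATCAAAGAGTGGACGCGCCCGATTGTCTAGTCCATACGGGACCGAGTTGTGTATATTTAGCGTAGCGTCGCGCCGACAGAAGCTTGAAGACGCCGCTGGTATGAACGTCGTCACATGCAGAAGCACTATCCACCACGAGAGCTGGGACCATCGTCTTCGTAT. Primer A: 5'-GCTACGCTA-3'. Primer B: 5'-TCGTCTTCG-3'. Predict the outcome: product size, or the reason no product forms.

Primer A (GCTACGCTA) has reverse complement TAGCGTAGC, which matches the top strand at positions 110–118; primer A anneals to the top strand there with its 3' end pointing upstream toward position 110.
Primer B (TCGTCTTCG) matches the top strand directly at positions 203–211; it anneals to the bottom strand with its 3' end pointing downstream toward position 211.
The 3' ends diverge (primer A extends toward position 1, primer B toward position 214), so the primers never converge on a shared product.

No product — the primers' 3' ends point away from each other.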